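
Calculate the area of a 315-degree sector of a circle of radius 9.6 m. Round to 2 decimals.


Shape: circular sector
Radius r = 9.6 m, Angle = 315 degrees
Formula: A = (angle/360) * pi * r^2
r^2 = 92.16
Fraction of circle = 315/360
A = (315/360) * pi * 92.16
A = 80.64 * pi
A = 253.34
253.34 m^2


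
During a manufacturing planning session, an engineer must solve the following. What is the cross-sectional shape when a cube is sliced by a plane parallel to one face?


Solid: cube
Cutting plane: parallel to one face
Visualize the intersection of the plane with the solid's surface.
The boundary of the cut region is a square.
square


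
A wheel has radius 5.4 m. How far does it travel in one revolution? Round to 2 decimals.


Shape: circle
Radius r = 5.4 m
Formula: C = 2 * pi * r
C = 2 * pi * 5.4
C = 10.8 * pi
C = 33.93
33.93 m


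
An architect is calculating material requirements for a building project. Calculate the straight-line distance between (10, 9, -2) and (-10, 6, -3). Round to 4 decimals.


3D distance between two points
P1 = (10, 9, -2), P2 = (-10, 6, -3)
Formula: d = sqrt((x2-x1)^2 + (y2-y1)^2 + (z2-z1)^2)
dx = -10 - 10 = -20
dy = 6 - 9 = -3
dz = -3 - -2 = -1
dx^2 + dy^2 + dz^2 = 400 + 9 + 1 = 410
d = sqrt(410)
d = 20.2485
20.2485 units


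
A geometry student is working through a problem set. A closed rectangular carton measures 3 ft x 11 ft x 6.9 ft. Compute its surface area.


Shape: rectangular prism
l = 3 ft, w = 11 ft, h = 6.9 ft
Formula: SA = 2(lw + lh + wh)
lw = 33, lh = 20.7, wh = 75.9
lw + lh + wh = 129.6
SA = 2 * 129.6
SA = 259.2
259.2 ft^2


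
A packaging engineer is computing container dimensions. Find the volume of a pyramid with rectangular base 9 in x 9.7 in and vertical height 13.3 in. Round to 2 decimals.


Shape: rectangular pyramid
Base: 9 in x 9.7 in, Height h = 13.3 in
Formula: V = (1/3) * base_area * h
base_area = 9 * 9.7 = 87.3
base_area * h = 87.3 * 13.3 = 1161.09
V = 1161.09 / 3
V = 387.03
387.03 in^3


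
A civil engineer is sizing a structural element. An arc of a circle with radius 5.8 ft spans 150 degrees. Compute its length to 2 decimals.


Shape: circular arc
Radius r = 5.8 ft, Angle = 150 degrees
Formula: L = (angle/360) * 2 * pi * r
2 * pi * r = 11.6 * pi
L = (150/360) * 11.6 * pi
L = 4.833333 * pi
L = 15.18
15.18 ft


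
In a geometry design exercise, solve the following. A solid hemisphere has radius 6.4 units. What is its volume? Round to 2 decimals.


Shape: hemisphere (half of a sphere)
Radius r = 6.4 units
Formula: V = (1/2) * (4/3) * pi * r^3 = (2/3) * pi * r^3
r^3 = 262.144
(2/3) * 262.144 = 174.762667
V = 174.762667 * pi
V = 549.03
549.03 units^3


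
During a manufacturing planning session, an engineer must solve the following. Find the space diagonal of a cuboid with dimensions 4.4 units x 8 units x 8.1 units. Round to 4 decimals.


Shape: rectangular box (space diagonal)
l = 4.4 units, w = 8 units, h = 8.1 units
Visualize: the diagonal of the base, then a right triangle with that diagonal and the height.
Formula: d = sqrt(l^2 + w^2 + h^2)
l^2 + w^2 + h^2 = 19.36 + 64 + 65.61 = 148.97
d = sqrt(148.97)
d = 12.2053
12.2053 units


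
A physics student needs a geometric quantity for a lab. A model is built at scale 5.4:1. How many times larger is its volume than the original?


Linear scale factor k = 5.4
Rule: under a linear scaling by k, volumes scale by k^3.
k^3 = 5.4 * 5.4 * 5.4
k^3 = 29.16 * 5.4
k^3 = 157.464
Volume scales by a factor of 157.464.
157.464 (dimensionless)


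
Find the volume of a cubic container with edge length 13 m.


Shape: cube
Side s = 13 m
Formula: V = s^3
V = 13 * 13 * 13
V = 169 * 13
V = 2197
2197 m^3


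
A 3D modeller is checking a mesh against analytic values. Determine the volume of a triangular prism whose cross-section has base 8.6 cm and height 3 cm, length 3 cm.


Shape: triangular prism
Triangle base = 8.6 cm, triangle height = 3 cm, prism length L = 3 cm
Formula: V = (1/2 * b * h_tri) * L
Cross-section area = 0.5 * 8.6 * 3 = 12.9
V = 12.9 * 3
V = 38.7
38.7 cm^3


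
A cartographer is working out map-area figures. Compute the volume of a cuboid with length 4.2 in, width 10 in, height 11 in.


Shape: rectangular prism
l = 4.2 in, w = 10 in, h = 11 in
Formula: V = l * w * h
V = 4.2 * 10 * 11
V = 42 * 11
V = 462
462 in^3


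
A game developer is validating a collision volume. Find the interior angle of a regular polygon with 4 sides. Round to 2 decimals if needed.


Shape: regular square (4 sides)
Formula: interior angle = (n - 2) * 180 / n
(n - 2) = 2
(n - 2) * 180 = 360
angle = 360 / 4
angle = 90
90 degrees


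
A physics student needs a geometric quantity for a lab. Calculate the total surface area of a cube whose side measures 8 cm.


Shape: cube
Side s = 8 cm
A cube has 6 square faces.
Formula: SA = 6 * s^2
s^2 = 64
SA = 6 * 64
SA = 384
384 cm^2


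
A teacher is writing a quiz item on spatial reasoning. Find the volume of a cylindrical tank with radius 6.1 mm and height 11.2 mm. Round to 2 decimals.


Shape: cylinder
Radius r = 6.1 mm, Height h = 11.2 mm
Formula: V = pi * r^2 * h
r^2 = 37.21
V = pi * 37.21 * 11.2
V = 416.752 * pi
V = 1309.27
1309.27 mm^3


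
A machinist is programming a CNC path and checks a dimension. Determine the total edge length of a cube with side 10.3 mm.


Shape: cube
Side s = 10.3 mm
A cube has 12 edges, all equal.
Formula: total edge length = 12 * s
Total = 12 * 10.3
Total = 123.6
123.6 mm


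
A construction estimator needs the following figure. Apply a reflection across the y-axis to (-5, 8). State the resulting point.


Transformation: reflection
Original point: (-5, 8)
Rule for reflection over the y-axis: (x, y) -> (-x, y)
Apply: (-5, 8) -> (5, 8)
(5, 8)


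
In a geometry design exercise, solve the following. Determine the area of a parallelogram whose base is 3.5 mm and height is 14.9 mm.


Shape: parallelogram
Base b = 3.5 mm, Height h = 14.9 mm
Formula: A = b * h
A = 3.5 * 14.9
A = 52.15
52.15 mm^2


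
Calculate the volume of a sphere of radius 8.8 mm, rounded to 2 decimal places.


Shape: sphere
Radius r = 8.8 mm
Formula: V = (4/3) * pi * r^3
r^3 = 681.472
(4/3) * 681.472 = 908.629333
V = 908.629333 * pi
V = 2854.54
2854.54 mm^3


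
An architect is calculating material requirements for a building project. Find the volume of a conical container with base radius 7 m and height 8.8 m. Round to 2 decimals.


Shape: cone
Radius r = 7 m, Height h = 8.8 m
Formula: V = (1/3) * pi * r^2 * h
r^2 = 49
pi * r^2 * h = pi * 49 * 8.8 = 431.2 * pi
V = 431.2 * pi / 3
V = 451.55
451.55 m^3


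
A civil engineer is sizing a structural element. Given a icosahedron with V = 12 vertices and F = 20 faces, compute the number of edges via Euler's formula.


Polyhedron: icosahedron
Euler's formula for convex polyhedra: V - E + F = 2
Given: V = 12 vertices and F = 20 faces
Solve for E:
E = V + F - 2 = 12 + 20 - 2 = 30
30 edges


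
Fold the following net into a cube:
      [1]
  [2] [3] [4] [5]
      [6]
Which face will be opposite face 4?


Net: cross layout. Take square 3 as the base (bottom).
Fold the four squares in the horizontal row up around 3: 2 -> left, 4 -> right, 5 wraps to the top.
Fold 1 and 6 up from 3: 1 -> back, 6 -> front.
Opposite pairs are therefore: (1, 6), (2, 4), (3, 5).
Face 4 is opposite face 2.
face 2


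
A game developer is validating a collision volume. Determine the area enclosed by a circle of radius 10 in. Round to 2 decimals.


Shape: circle
Radius r = 10 in
Formula: A = pi * r^2
r^2 = 10^2 = 100
A = pi * 100
A = 314.16
314.16 in^2


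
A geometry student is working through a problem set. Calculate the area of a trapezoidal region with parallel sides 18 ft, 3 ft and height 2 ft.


Shape: trapezoid
Parallel sides a = 18 ft, b = 3 ft; Height h = 2 ft
Formula: A = (a + b) * h / 2
a + b = 18 + 3 = 21
A = 21 * 2 / 2
A = 42 / 2
A = 21
21 ft^2


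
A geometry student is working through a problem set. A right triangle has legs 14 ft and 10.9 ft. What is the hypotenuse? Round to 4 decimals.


Shape: right triangle
Legs a = 14 ft, b = 10.9 ft
Formula: c = sqrt(a^2 + b^2)
a^2 = 196, b^2 = 118.81
a^2 + b^2 = 314.81
c = sqrt(314.81)
c = 17.7429
17.7429 ft


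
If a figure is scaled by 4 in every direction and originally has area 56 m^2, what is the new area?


Linear scale factor k = 4
Original area = 56 m^2
Rule: under a linear scaling by k, areas scale by k^2.
k^2 = 4^2 = 16
New area = 56 * 16
New area = 896
896 m^2


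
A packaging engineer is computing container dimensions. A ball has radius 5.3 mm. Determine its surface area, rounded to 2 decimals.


Shape: sphere
Radius r = 5.3 mm
Formula: SA = 4 * pi * r^2
r^2 = 28.09
SA = 4 * pi * 28.09
SA = 112.36 * pi
SA = 352.99
352.99 mm^2


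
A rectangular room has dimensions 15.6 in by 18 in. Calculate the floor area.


Shape: rectangle
Length l = 15.6 in, Width w = 18 in
Formula: A = l * w
A = 15.6 * 18
A = 280.8
280.8 in^2


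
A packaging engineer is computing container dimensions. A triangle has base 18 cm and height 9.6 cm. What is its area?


Shape: triangle
Base b = 18 cm, Height h = 9.6 cm
Formula: A = (1/2) * b * h
A = 0.5 * 18 * 9.6
A = 0.5 * 172.8
A = 86.4
86.4 cm^2


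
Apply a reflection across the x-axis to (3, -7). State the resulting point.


Transformation: reflection
Original point: (3, -7)
Rule for reflection over the x-axis: (x, y) -> (x, -y)
Apply: (3, -7) -> (3, 7)
(3, 7)


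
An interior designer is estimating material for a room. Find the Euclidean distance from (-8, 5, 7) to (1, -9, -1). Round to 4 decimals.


3D distance between two points
P1 = (-8, 5, 7), P2 = (1, -9, -1)
Formula: d = sqrt((x2-x1)^2 + (y2-y1)^2 + (z2-z1)^2)
dx = 1 - -8 = 9
dy = -9 - 5 = -14
dz = -1 - 7 = -8
dx^2 + dy^2 + dz^2 = 81 + 196 + 64 = 341
d = sqrt(341)
d = 18.4662
18.4662 units


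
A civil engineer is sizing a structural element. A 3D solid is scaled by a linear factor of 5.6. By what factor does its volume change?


Linear scale factor k = 5.6
Rule: under a linear scaling by k, volumes scale by k^3.
k^3 = 5.6 * 5.6 * 5.6
k^3 = 31.36 * 5.6
k^3 = 175.616
Volume scales by a factor of 175.616.
175.616 (dimensionless)


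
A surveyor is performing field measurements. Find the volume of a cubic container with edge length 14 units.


Shape: cube
Side s = 14 units
Formula: V = s^3
V = 14 * 14 * 14
V = 196 * 14
V = 2744
2744 units^3


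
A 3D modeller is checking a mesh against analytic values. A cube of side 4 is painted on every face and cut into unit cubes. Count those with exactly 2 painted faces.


Large cube: 4 x 4 x 4, cut into unit cubes.
n = 4, so n - 2 = 2
Cubes with 2 painted faces lie along the edges, excluding corners.
A cube has 12 edges; each contributes (n - 2) = 2 such cubes.
Count = 12 * 2 = 24
24 unit cubes


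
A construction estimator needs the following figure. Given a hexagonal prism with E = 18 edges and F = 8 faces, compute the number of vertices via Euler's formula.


Polyhedron: hexagonal prism
Euler's formula for convex polyhedra: V - E + F = 2
Given: E = 18 edges and F = 8 faces
Solve for V:
V = 2 + E - F = 2 + 18 - 8 = 12
12 vertices


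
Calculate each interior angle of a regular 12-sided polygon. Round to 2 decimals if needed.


Shape: regular dodecagon (12 sides)
Formula: interior angle = (n - 2) * 180 / n
(n - 2) = 10
(n - 2) * 180 = 1800
angle = 1800 / 12
angle = 150
150 degrees


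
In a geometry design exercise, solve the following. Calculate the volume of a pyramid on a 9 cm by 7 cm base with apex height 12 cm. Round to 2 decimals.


Shape: rectangular pyramid
Base: 9 cm x 7 cm, Height h = 12 cm
Formula: V = (1/3) * base_area * h
base_area = 9 * 7 = 63
base_area * h = 63 * 12 = 756
V = 756 / 3
V = 252
252 cm^3


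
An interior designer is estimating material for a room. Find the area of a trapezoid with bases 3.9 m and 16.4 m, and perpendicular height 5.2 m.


Shape: trapezoid
Parallel sides a = 3.9 m, b = 16.4 m; Height h = 5.2 m
Formula: A = (a + b) * h / 2
a + b = 3.9 + 16.4 = 20.3
A = 20.3 * 5.2 / 2
A = 105.56 / 2
A = 52.78
52.78 m^2


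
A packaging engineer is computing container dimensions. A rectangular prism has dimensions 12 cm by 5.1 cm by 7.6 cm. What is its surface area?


Shape: rectangular prism
l = 12 cm, w = 5.1 cm, h = 7.6 cm
Formula: SA = 2(lw + lh + wh)
lw = 61.2, lh = 91.2, wh = 38.76
lw + lh + wh = 191.16
SA = 2 * 191.16
SA = 382.32
382.32 cm^2


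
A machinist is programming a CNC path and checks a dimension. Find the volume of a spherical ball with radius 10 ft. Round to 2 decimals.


Shape: sphere
Radius r = 10 ft
Formula: V = (4/3) * pi * r^3
r^3 = 1000
(4/3) * 1000 = 1333.333333
V = 1333.333333 * pi
V = 4188.79
4188.79 ft^3


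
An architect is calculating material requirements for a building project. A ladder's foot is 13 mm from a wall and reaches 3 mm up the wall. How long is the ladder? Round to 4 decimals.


Shape: right triangle
Legs a = 13 mm, b = 3 mm
Formula: c = sqrt(a^2 + b^2)
a^2 = 169, b^2 = 9
a^2 + b^2 = 178
c = sqrt(178)
c = 13.3417
13.3417 mm


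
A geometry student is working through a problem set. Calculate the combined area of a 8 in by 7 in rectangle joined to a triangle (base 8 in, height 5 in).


Composite shape: rectangle + triangle
Rectangle area = 8 * 7 = 56
Triangle area = 0.5 * 8 * 5 = 20
Total = 56 + 20
Total = 76
76 in^2


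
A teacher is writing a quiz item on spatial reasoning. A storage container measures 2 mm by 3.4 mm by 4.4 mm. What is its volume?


Shape: rectangular prism
l = 2 mm, w = 3.4 mm, h = 4.4 mm
Formula: V = l * w * h
V = 2 * 3.4 * 4.4
V = 6.8 * 4.4
V = 29.92
29.92 mm^3


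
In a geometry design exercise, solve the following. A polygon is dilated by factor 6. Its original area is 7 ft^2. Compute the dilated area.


Linear scale factor k = 6
Original area = 7 ft^2
Rule: under a linear scaling by k, areas scale by k^2.
k^2 = 6^2 = 36
New area = 7 * 36
New area = 252
252 ft^2


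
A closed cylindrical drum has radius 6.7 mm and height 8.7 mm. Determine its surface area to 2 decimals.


Shape: closed cylinder
Radius r = 6.7 mm, Height h = 8.7 mm
Formula: SA = 2*pi*r^2 + 2*pi*r*h = 2*pi*r*(r + h)
r + h = 15.4
2 * r * (r + h) = 2 * 6.7 * 15.4 = 206.36
SA = 206.36 * pi
SA = 648.3
648.3 mm^2


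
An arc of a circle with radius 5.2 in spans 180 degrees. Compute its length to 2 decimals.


Shape: circular arc
Radius r = 5.2 in, Angle = 180 degrees
Formula: L = (angle/360) * 2 * pi * r
2 * pi * r = 10.4 * pi
L = (180/360) * 10.4 * pi
L = 5.2 * pi
L = 16.34
16.34 in


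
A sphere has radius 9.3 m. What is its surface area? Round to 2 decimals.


Shape: sphere
Radius r = 9.3 m
Formula: SA = 4 * pi * r^2
r^2 = 86.49
SA = 4 * pi * 86.49
SA = 345.96 * pi
SA = 1086.87
1086.87 m^2


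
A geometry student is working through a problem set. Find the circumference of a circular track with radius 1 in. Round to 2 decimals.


Shape: circle
Radius r = 1 in
Formula: C = 2 * pi * r
C = 2 * pi * 1
C = 2 * pi
C = 6.28
6.28 in


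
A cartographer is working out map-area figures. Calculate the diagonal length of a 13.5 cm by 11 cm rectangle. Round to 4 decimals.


Shape: rectangle (diagonal via Pythagoras)
Sides: 13.5 cm and 11 cm
Formula: d = sqrt(l^2 + w^2)
l^2 = 182.25, w^2 = 121
l^2 + w^2 = 303.25
d = sqrt(303.25)
d = 17.4141
17.4141 cm


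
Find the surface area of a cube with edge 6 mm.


Shape: cube
Side s = 6 mm
A cube has 6 square faces.
Formula: SA = 6 * s^2
s^2 = 36
SA = 6 * 36
SA = 216
216 mm^2


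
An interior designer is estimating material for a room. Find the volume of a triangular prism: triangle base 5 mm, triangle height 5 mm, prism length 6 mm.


Shape: triangular prism
Triangle base = 5 mm, triangle height = 5 mm, prism length L = 6 mm
Formula: V = (1/2 * b * h_tri) * L
Cross-section area = 0.5 * 5 * 5 = 12.5
V = 12.5 * 6
V = 75
75 mm^3


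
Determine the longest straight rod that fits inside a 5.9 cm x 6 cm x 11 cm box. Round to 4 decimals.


Shape: rectangular box (space diagonal)
l = 5.9 cm, w = 6 cm, h = 11 cm
Visualize: the diagonal of the base, then a right triangle with that diagonal and the height.
Formula: d = sqrt(l^2 + w^2 + h^2)
l^2 + w^2 + h^2 = 34.81 + 36 + 121 = 191.81
d = sqrt(191.81)
d = 13.8495
13.8495 cm


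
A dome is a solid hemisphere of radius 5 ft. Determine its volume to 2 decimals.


Shape: hemisphere (half of a sphere)
Radius r = 5 ft
Formula: V = (1/2) * (4/3) * pi * r^3 = (2/3) * pi * r^3
r^3 = 125
(2/3) * 125 = 83.333333
V = 83.333333 * pi
V = 261.8
261.8 ft^3


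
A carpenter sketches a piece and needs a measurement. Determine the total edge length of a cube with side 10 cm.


Shape: cube
Side s = 10 cm
A cube has 12 edges, all equal.
Formula: total edge length = 12 * s
Total = 12 * 10
Total = 120
120 cm


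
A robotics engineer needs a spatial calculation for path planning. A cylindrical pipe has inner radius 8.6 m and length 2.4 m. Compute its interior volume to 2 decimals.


Shape: cylinder
Radius r = 8.6 m, Height h = 2.4 m
Formula: V = pi * r^2 * h
r^2 = 73.96
V = pi * 73.96 * 2.4
V = 177.504 * pi
V = 557.65
557.65 m^3


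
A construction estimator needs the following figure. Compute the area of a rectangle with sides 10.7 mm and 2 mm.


Shape: rectangle
Length l = 10.7 mm, Width w = 2 mm
Formula: A = l * w
A = 10.7 * 2
A = 21.4
21.4 mm^2


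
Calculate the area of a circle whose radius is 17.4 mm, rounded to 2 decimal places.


Shape: circle
Radius r = 17.4 mm
Formula: A = pi * r^2
r^2 = 17.4^2 = 302.76
A = pi * 302.76
A = 951.15
951.15 mm^2


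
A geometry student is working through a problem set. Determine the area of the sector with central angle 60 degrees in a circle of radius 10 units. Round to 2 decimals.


Shape: circular sector
Radius r = 10 units, Angle = 60 degrees
Formula: A = (angle/360) * pi * r^2
r^2 = 100
Fraction of circle = 60/360
A = (60/360) * pi * 100
A = 16.666667 * pi
A = 52.36
52.36 units^2


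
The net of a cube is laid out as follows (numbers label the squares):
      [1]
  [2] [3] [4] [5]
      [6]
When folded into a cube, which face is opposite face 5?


Net: cross layout. Take square 3 as the base (bottom).
Fold the four squares in the horizontal row up around 3: 2 -> left, 4 -> right, 5 wraps to the top.
Fold 1 and 6 up from 3: 1 -> back, 6 -> front.
Opposite pairs are therefore: (1, 6), (2, 4), (3, 5).
Face 5 is opposite face 3.
face 3


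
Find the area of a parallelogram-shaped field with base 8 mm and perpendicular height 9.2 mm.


Shape: parallelogram
Base b = 8 mm, Height h = 9.2 mm
Formula: A = b * h
A = 8 * 9.2
A = 73.6
73.6 mm^2


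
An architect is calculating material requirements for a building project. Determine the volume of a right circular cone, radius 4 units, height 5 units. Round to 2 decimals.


Shape: cone
Radius r = 4 units, Height h = 5 units
Formula: V = (1/3) * pi * r^2 * h
r^2 = 16
pi * r^2 * h = pi * 16 * 5 = 80 * pi
V = 80 * pi / 3
V = 83.78
83.78 units^3


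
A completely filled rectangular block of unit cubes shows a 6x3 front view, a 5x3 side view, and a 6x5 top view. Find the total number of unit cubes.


Orthographic views of a solid rectangular block:
Front view 6 x 3 -> length = 6, height = 3
Side view 5 x 3 -> width = 5, height = 3 (consistent)
Top view 6 x 5 -> confirms length = 6, width = 5
The block is 6 x 5 x 3.
Total unit cubes = 6 * 5 * 3 = 90
90 unit cubes


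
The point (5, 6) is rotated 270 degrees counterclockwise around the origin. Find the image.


Transformation: rotation about the origin
Original point: (5, 6)
Rule for 270 deg counterclockwise: (x, y) -> (y, -x)
Apply: (5, 6) -> (6, -5)
(6, -5)


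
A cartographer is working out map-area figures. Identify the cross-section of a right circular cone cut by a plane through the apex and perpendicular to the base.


Solid: right circular cone
Cutting plane: through the apex and perpendicular to the base
Visualize the intersection of the plane with the solid's surface.
The boundary of the cut region is a isosceles triangle.
isosceles triangle


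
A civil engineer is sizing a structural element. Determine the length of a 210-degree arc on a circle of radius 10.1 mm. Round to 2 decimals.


Shape: circular arc
Radius r = 10.1 mm, Angle = 210 degrees
Formula: L = (angle/360) * 2 * pi * r
2 * pi * r = 20.2 * pi
L = (210/360) * 20.2 * pi
L = 11.783333 * pi
L = 37.02
37.02 mm


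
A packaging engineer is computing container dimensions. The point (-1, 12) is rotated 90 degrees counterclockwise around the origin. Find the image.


Transformation: rotation about the origin
Original point: (-1, 12)
Rule for 90 deg counterclockwise: (x, y) -> (-y, x)
Apply: (-1, 12) -> (-12, -1)
(-12, -1)


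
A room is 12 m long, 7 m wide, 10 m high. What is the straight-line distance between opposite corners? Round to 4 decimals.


Shape: rectangular box (space diagonal)
l = 12 m, w = 7 m, h = 10 m
Visualize: the diagonal of the base, then a right triangle with that diagonal and the height.
Formula: d = sqrt(l^2 + w^2 + h^2)
l^2 + w^2 + h^2 = 144 + 49 + 100 = 293
d = sqrt(293)
d = 17.1172
17.1172 m


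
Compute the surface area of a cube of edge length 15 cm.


Shape: cube
Side s = 15 cm
A cube has 6 square faces.
Formula: SA = 6 * s^2
s^2 = 225
SA = 6 * 225
SA = 1350
1350 cm^2


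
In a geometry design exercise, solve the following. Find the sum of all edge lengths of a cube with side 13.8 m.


Shape: cube
Side s = 13.8 m
A cube has 12 edges, all equal.
Formula: total edge length = 12 * s
Total = 12 * 13.8
Total = 165.6
165.6 m


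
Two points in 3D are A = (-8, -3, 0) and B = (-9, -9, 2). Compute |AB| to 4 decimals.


3D distance between two points
P1 = (-8, -3, 0), P2 = (-9, -9, 2)
Formula: d = sqrt((x2-x1)^2 + (y2-y1)^2 + (z2-z1)^2)
dx = -9 - -8 = -1
dy = -9 - -3 = -6
dz = 2 - 0 = 2
dx^2 + dy^2 + dz^2 = 1 + 36 + 4 = 41
d = sqrt(41)
d = 6.4031
6.4031 units


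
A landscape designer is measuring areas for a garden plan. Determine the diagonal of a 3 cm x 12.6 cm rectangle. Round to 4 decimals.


Shape: rectangle (diagonal via Pythagoras)
Sides: 3 cm and 12.6 cm
Formula: d = sqrt(l^2 + w^2)
l^2 = 9, w^2 = 158.76
l^2 + w^2 = 167.76
d = sqrt(167.76)
d = 12.9522
12.9522 cm


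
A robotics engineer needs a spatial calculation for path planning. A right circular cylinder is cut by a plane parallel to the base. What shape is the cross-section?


Solid: right circular cylinder
Cutting plane: parallel to the base
Visualize the intersection of the plane with the solid's surface.
The boundary of the cut region is a circle.
circle


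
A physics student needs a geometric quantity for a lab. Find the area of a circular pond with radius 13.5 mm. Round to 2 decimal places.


Shape: circle
Radius r = 13.5 mm
Formula: A = pi * r^2
r^2 = 13.5^2 = 182.25
A = pi * 182.25
A = 572.56
572.56 mm^2


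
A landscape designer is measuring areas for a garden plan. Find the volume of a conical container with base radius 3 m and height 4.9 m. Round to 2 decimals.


Shape: cone
Radius r = 3 m, Height h = 4.9 m
Formula: V = (1/3) * pi * r^2 * h
r^2 = 9
pi * r^2 * h = pi * 9 * 4.9 = 44.1 * pi
V = 44.1 * pi / 3
V = 46.18
46.18 m^3


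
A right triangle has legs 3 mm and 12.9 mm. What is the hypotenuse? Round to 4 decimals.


Shape: right triangle
Legs a = 3 mm, b = 12.9 mm
Formula: c = sqrt(a^2 + b^2)
a^2 = 9, b^2 = 166.41
a^2 + b^2 = 175.41
c = sqrt(175.41)
c = 13.2442
13.2442 mm


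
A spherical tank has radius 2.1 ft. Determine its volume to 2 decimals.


Shape: sphere
Radius r = 2.1 ft
Formula: V = (4/3) * pi * r^3
r^3 = 9.261
(4/3) * 9.261 = 12.348
V = 12.348 * pi
V = 38.79
38.79 ft^3


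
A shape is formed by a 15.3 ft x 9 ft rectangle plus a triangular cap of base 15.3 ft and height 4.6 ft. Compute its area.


Composite shape: rectangle + triangle
Rectangle area = 15.3 * 9 = 137.7
Triangle area = 0.5 * 15.3 * 4.6 = 35.19
Total = 137.7 + 35.19
Total = 172.89
172.89 ft^2


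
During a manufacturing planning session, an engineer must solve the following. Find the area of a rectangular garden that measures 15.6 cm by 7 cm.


Shape: rectangle
Length l = 15.6 cm, Width w = 7 cm
Formula: A = l * w
A = 15.6 * 7
A = 109.2
109.2 cm^2


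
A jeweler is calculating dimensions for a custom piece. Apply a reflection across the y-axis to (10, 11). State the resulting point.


Transformation: reflection
Original point: (10, 11)
Rule for reflection over the y-axis: (x, y) -> (-x, y)
Apply: (10, 11) -> (-10, 11)
(-10, 11)


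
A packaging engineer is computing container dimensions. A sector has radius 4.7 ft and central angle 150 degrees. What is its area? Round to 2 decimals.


Shape: circular sector
Radius r = 4.7 ft, Angle = 150 degrees
Formula: A = (angle/360) * pi * r^2
r^2 = 22.09
Fraction of circle = 150/360
A = (150/360) * pi * 22.09
A = 9.204167 * pi
A = 28.92
28.92 ft^2


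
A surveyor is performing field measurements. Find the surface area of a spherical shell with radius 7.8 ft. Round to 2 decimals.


Shape: sphere
Radius r = 7.8 ft
Formula: SA = 4 * pi * r^2
r^2 = 60.84
SA = 4 * pi * 60.84
SA = 243.36 * pi
SA = 764.54
764.54 ft^2


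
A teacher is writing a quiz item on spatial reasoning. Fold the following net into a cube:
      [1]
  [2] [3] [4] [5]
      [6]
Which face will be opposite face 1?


Net: cross layout. Take square 3 as the base (bottom).
Fold the four squares in the horizontal row up around 3: 2 -> left, 4 -> right, 5 wraps to the top.
Fold 1 and 6 up from 3: 1 -> back, 6 -> front.
Opposite pairs are therefore: (1, 6), (2, 4), (3, 5).
Face 1 is opposite face 6.
face 6


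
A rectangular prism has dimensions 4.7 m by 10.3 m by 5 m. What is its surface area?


Shape: rectangular prism
l = 4.7 m, w = 10.3 m, h = 5 m
Formula: SA = 2(lw + lh + wh)
lw = 48.41, lh = 23.5, wh = 51.5
lw + lh + wh = 123.41
SA = 2 * 123.41
SA = 246.82
246.82 m^2


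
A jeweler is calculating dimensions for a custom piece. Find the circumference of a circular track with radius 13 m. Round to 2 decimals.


Shape: circle
Radius r = 13 m
Formula: C = 2 * pi * r
C = 2 * pi * 13
C = 26 * pi
C = 81.68
81.68 m


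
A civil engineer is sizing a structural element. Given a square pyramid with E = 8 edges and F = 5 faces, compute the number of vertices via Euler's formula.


Polyhedron: square pyramid
Euler's formula for convex polyhedra: V - E + F = 2
Given: E = 8 edges and F = 5 faces
Solve for V:
V = 2 + E - F = 2 + 8 - 5 = 5
5 vertices


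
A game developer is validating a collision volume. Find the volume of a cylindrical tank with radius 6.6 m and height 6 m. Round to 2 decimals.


Shape: cylinder
Radius r = 6.6 m, Height h = 6 m
Formula: V = pi * r^2 * h
r^2 = 43.56
V = pi * 43.56 * 6
V = 261.36 * pi
V = 821.09
821.09 m^3


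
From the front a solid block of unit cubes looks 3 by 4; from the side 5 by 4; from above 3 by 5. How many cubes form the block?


Orthographic views of a solid rectangular block:
Front view 3 x 4 -> length = 3, height = 4
Side view 5 x 4 -> width = 5, height = 4 (consistent)
Top view 3 x 5 -> confirms length = 3, width = 5
The block is 3 x 5 x 4.
Total unit cubes = 3 * 5 * 4 = 60
60 unit cubes


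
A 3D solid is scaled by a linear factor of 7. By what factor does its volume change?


Linear scale factor k = 7
Rule: under a linear scaling by k, volumes scale by k^3.
k^3 = 7 * 7 * 7
k^3 = 49 * 7
k^3 = 343
Volume scales by a factor of 343.
343 (dimensionless)


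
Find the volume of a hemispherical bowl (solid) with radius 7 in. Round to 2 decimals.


Shape: hemisphere (half of a sphere)
Radius r = 7 in
Formula: V = (1/2) * (4/3) * pi * r^3 = (2/3) * pi * r^3
r^3 = 343
(2/3) * 343 = 228.666667
V = 228.666667 * pi
V = 718.38
718.38 in^3


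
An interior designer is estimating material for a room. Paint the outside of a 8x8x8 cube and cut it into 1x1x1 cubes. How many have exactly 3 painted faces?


Large cube: 8 x 8 x 8, cut into unit cubes.
Cubes with 3 painted faces are at the corners. A cube always has 8 corners.
Count = 8
8 unit cubes


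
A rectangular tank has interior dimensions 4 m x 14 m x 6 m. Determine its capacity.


Shape: rectangular prism
l = 4 m, w = 14 m, h = 6 m
Formula: V = l * w * h
V = 4 * 14 * 6
V = 56 * 6
V = 336
336 m^3


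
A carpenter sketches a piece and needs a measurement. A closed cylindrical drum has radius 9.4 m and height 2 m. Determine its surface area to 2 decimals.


Shape: closed cylinder
Radius r = 9.4 m, Height h = 2 m
Formula: SA = 2*pi*r^2 + 2*pi*r*h = 2*pi*r*(r + h)
r + h = 11.4
2 * r * (r + h) = 2 * 9.4 * 11.4 = 214.32
SA = 214.32 * pi
SA = 673.31
673.31 m^2


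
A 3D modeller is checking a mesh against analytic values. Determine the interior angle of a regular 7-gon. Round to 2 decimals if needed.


Shape: regular heptagon (7 sides)
Formula: interior angle = (n - 2) * 180 / n
(n - 2) = 5
(n - 2) * 180 = 900
angle = 900 / 7
angle = 128.57
128.57 degrees


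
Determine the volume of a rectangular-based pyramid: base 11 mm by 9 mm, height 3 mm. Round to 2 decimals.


Shape: rectangular pyramid
Base: 11 mm x 9 mm, Height h = 3 mm
Formula: V = (1/3) * base_area * h
base_area = 11 * 9 = 99
base_area * h = 99 * 3 = 297
V = 297 / 3
V = 99
99 mm^3


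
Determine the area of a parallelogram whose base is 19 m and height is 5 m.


Shape: parallelogram
Base b = 19 m, Height h = 5 m
Formula: A = b * h
A = 19 * 5
A = 95
95 m^2


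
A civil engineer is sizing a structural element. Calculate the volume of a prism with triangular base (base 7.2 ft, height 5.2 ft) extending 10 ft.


Shape: triangular prism
Triangle base = 7.2 ft, triangle height = 5.2 ft, prism length L = 10 ft
Formula: V = (1/2 * b * h_tri) * L
Cross-section area = 0.5 * 7.2 * 5.2 = 18.72
V = 18.72 * 10
V = 187.2
187.2 ft^3


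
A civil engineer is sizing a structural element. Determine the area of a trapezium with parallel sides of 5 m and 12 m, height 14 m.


Shape: trapezoid
Parallel sides a = 5 m, b = 12 m; Height h = 14 m
Formula: A = (a + b) * h / 2
a + b = 5 + 12 = 17
A = 17 * 14 / 2
A = 238 / 2
A = 119
119 m^2


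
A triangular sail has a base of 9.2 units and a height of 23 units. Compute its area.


Shape: triangle
Base b = 9.2 units, Height h = 23 units
Formula: A = (1/2) * b * h
A = 0.5 * 9.2 * 23
A = 0.5 * 211.6
A = 105.8
105.8 units^2


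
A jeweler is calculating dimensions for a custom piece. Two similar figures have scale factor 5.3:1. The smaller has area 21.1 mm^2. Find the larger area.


Linear scale factor k = 5.3
Original area = 21.1 mm^2
Rule: under a linear scaling by k, areas scale by k^2.
k^2 = 5.3^2 = 28.09
New area = 21.1 * 28.09
New area = 592.699
592.699 mm^2


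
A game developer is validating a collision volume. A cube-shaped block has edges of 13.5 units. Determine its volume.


Shape: cube
Side s = 13.5 units
Formula: V = s^3
V = 13.5 * 13.5 * 13.5
V = 182.25 * 13.5
V = 2460.375
2460.375 units^3


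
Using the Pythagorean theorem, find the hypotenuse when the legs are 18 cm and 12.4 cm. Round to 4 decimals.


Shape: right triangle
Legs a = 18 cm, b = 12.4 cm
Formula: c = sqrt(a^2 + b^2)
a^2 = 324, b^2 = 153.76
a^2 + b^2 = 477.76
c = sqrt(477.76)
c = 21.8577
21.8577 cm


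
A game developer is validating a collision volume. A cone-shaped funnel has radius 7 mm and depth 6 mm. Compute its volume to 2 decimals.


Shape: cone
Radius r = 7 mm, Height h = 6 mm
Formula: V = (1/3) * pi * r^2 * h
r^2 = 49
pi * r^2 * h = pi * 49 * 6 = 294 * pi
V = 294 * pi / 3
V = 307.88
307.88 mm^3


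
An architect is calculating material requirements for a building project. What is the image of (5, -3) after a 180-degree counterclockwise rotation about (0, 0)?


Transformation: rotation about the origin
Original point: (5, -3)
Rule for 180 deg: (x, y) -> (-x, -y)
Apply: (5, -3) -> (-5, 3)
(-5, 3)


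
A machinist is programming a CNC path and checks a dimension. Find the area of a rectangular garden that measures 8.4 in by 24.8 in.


Shape: rectangle
Length l = 8.4 in, Width w = 24.8 in
Formula: A = l * w
A = 8.4 * 24.8
A = 208.32
208.32 in^2


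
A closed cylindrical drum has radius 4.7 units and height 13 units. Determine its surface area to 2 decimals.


Shape: closed cylinder
Radius r = 4.7 units, Height h = 13 units
Formula: SA = 2*pi*r^2 + 2*pi*r*h = 2*pi*r*(r + h)
r + h = 17.7
2 * r * (r + h) = 2 * 4.7 * 17.7 = 166.38
SA = 166.38 * pi
SA = 522.7
522.7 units^2


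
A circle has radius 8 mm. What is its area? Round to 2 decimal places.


Shape: circle
Radius r = 8 mm
Formula: A = pi * r^2
r^2 = 8^2 = 64
A = pi * 64
A = 201.06
201.06 mm^2


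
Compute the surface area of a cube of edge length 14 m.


Shape: cube
Side s = 14 m
A cube has 6 square faces.
Formula: SA = 6 * s^2
s^2 = 196
SA = 6 * 196
SA = 1176
1176 m^2


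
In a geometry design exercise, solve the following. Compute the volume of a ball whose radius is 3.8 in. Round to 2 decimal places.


Shape: sphere
Radius r = 3.8 in
Formula: V = (4/3) * pi * r^3
r^3 = 54.872
(4/3) * 54.872 = 73.162667
V = 73.162667 * pi
V = 229.85
229.85 in^3


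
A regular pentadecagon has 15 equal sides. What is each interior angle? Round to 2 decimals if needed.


Shape: regular pentadecagon (15 sides)
Formula: interior angle = (n - 2) * 180 / n
(n - 2) = 13
(n - 2) * 180 = 2340
angle = 2340 / 15
angle = 156
156 degrees


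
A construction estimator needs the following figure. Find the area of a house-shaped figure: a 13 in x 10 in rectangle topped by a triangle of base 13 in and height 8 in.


Composite shape: rectangle + triangle
Rectangle area = 13 * 10 = 130
Triangle area = 0.5 * 13 * 8 = 52
Total = 130 + 52
Total = 182
182 in^2


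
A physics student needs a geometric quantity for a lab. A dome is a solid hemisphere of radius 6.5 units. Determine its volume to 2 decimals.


Shape: hemisphere (half of a sphere)
Radius r = 6.5 units
Formula: V = (1/2) * (4/3) * pi * r^3 = (2/3) * pi * r^3
r^3 = 274.625
(2/3) * 274.625 = 183.083333
V = 183.083333 * pi
V = 575.17
575.17 units^3


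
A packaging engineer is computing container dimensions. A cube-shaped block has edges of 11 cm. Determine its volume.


Shape: cube
Side s = 11 cm
Formula: V = s^3
V = 11 * 11 * 11
V = 121 * 11
V = 1331
1331 cm^3


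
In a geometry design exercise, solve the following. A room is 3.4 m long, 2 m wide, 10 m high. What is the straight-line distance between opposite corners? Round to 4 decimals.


Shape: rectangular box (space diagonal)
l = 3.4 m, w = 2 m, h = 10 m
Visualize: the diagonal of the base, then a right triangle with that diagonal and the height.
Formula: d = sqrt(l^2 + w^2 + h^2)
l^2 + w^2 + h^2 = 11.56 + 4 + 100 = 115.56
d = sqrt(115.56)
d = 10.7499
10.7499 m


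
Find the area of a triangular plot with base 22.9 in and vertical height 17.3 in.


Shape: triangle
Base b = 22.9 in, Height h = 17.3 in
Formula: A = (1/2) * b * h
A = 0.5 * 22.9 * 17.3
A = 0.5 * 396.17
A = 198.085
198.085 in^2


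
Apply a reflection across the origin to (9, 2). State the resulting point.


Transformation: reflection
Original point: (9, 2)
Rule for reflection through the origin: (x, y) -> (-x, -y)
Apply: (9, 2) -> (-9, -2)
(-9, -2)


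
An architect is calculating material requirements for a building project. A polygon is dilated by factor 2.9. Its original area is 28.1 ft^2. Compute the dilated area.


Linear scale factor k = 2.9
Original area = 28.1 ft^2
Rule: under a linear scaling by k, areas scale by k^2.
k^2 = 2.9^2 = 8.41
New area = 28.1 * 8.41
New area = 236.321
236.321 ft^2


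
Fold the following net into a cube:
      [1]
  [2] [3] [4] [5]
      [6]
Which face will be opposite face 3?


Net: cross layout. Take square 3 as the base (bottom).
Fold the four squares in the horizontal row up around 3: 2 -> left, 4 -> right, 5 wraps to the top.
Fold 1 and 6 up from 3: 1 -> back, 6 -> front.
Opposite pairs are therefore: (1, 6), (2, 4), (3, 5).
Face 3 is opposite face 5.
face 5


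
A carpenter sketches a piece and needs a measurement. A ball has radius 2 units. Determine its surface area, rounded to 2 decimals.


Shape: sphere
Radius r = 2 units
Formula: SA = 4 * pi * r^2
r^2 = 4
SA = 4 * pi * 4
SA = 16 * pi
SA = 50.27
50.27 units^2


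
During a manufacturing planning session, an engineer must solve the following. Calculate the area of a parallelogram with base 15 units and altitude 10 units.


Shape: parallelogram
Base b = 15 units, Height h = 10 units
Formula: A = b * h
A = 15 * 10
A = 150
150 units^2


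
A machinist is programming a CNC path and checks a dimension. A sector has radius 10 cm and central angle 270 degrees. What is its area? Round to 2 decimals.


Shape: circular sector
Radius r = 10 cm, Angle = 270 degrees
Formula: A = (angle/360) * pi * r^2
r^2 = 100
Fraction of circle = 270/360
A = (270/360) * pi * 100
A = 75 * pi
A = 235.62
235.62 cm^2


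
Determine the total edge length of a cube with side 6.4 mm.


Shape: cube
Side s = 6.4 mm
A cube has 12 edges, all equal.
Formula: total edge length = 12 * s
Total = 12 * 6.4
Total = 76.8
76.8 mm


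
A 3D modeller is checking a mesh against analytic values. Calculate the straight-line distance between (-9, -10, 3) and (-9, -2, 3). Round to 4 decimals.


3D distance between two points
P1 = (-9, -10, 3), P2 = (-9, -2, 3)
Formula: d = sqrt((x2-x1)^2 + (y2-y1)^2 + (z2-z1)^2)
dx = -9 - -9 = 0
dy = -2 - -10 = 8
dz = 3 - 3 = 0
dx^2 + dy^2 + dz^2 = 0 + 64 + 0 = 64
d = sqrt(64)
d = 8.0
8 units


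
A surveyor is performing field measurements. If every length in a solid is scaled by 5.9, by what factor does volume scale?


Linear scale factor k = 5.9
Rule: under a linear scaling by k, volumes scale by k^3.
k^3 = 5.9 * 5.9 * 5.9
k^3 = 34.81 * 5.9
k^3 = 205.379
Volume scales by a factor of 205.379.
205.379 (dimensionless)


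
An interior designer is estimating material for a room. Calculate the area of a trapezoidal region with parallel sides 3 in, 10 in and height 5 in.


Shape: trapezoid
Parallel sides a = 3 in, b = 10 in; Height h = 5 in
Formula: A = (a + b) * h / 2
a + b = 3 + 10 = 13
A = 13 * 5 / 2
A = 65 / 2
A = 32.5
32.5 in^2


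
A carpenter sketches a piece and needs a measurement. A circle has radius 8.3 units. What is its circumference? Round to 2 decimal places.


Shape: circle
Radius r = 8.3 units
Formula: C = 2 * pi * r
C = 2 * pi * 8.3
C = 16.6 * pi
C = 52.15
52.15 units


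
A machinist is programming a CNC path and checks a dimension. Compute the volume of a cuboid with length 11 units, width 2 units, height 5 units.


Shape: rectangular prism
l = 11 units, w = 2 units, h = 5 units
Formula: V = l * w * h
V = 11 * 2 * 5
V = 22 * 5
V = 110
110 units^3


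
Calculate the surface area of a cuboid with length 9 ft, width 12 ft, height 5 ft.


Shape: rectangular prism
l = 9 ft, w = 12 ft, h = 5 ft
Formula: SA = 2(lw + lh + wh)
lw = 108, lh = 45, wh = 60
lw + lh + wh = 213
SA = 2 * 213
SA = 426
426 ft^2


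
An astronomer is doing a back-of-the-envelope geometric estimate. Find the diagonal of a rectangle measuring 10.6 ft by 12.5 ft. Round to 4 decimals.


Shape: rectangle (diagonal via Pythagoras)
Sides: 10.6 ft and 12.5 ft
Formula: d = sqrt(l^2 + w^2)
l^2 = 112.36, w^2 = 156.25
l^2 + w^2 = 268.61
d = sqrt(268.61)
d = 16.3893
16.3893 ft


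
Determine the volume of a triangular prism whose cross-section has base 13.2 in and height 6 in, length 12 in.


Shape: triangular prism
Triangle base = 13.2 in, triangle height = 6 in, prism length L = 12 in
Formula: V = (1/2 * b * h_tri) * L
Cross-section area = 0.5 * 13.2 * 6 = 39.6
V = 39.6 * 12
V = 475.2
475.2 in^3


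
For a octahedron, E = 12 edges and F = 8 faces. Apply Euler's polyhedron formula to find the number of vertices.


Polyhedron: octahedron
Euler's formula for convex polyhedra: V - E + F = 2
Given: E = 12 edges and F = 8 faces
Solve for V:
V = 2 + E - F = 2 + 12 - 8 = 6
6 vertices
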